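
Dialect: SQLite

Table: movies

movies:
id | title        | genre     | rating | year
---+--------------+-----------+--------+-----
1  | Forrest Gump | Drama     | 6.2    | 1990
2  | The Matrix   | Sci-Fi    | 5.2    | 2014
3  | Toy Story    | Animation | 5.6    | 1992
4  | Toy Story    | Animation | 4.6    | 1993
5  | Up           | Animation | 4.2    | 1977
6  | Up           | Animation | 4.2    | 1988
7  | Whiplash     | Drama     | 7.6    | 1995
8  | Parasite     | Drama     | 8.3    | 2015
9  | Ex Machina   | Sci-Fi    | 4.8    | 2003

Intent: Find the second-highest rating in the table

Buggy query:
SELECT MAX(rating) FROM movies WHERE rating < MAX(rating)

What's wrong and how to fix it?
Bug: The inner MAX is an aggregate inside WHERE, which is not allowed

Fix: Compute the overall MAX in a subquery, then take MAX of rows below it

Corrected query:
SELECT MAX(rating) FROM movies WHERE rating < (SELECT MAX(rating) FROM movies)

Result:
MAX(rating)
-----------
7.6        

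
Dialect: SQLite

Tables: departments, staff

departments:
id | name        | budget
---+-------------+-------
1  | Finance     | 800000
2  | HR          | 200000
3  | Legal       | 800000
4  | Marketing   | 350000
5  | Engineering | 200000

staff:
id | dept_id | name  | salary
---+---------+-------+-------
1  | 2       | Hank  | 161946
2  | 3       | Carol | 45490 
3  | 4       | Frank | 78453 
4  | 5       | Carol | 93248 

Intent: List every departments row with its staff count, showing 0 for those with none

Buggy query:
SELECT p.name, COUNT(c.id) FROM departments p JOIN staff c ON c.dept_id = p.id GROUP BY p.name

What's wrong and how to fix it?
Bug: INNER JOIN drops departments rows that have no matching staff rows

Fix: Switch to LEFT JOIN to retain unmatched parent rows

Corrected query:
SELECT p.name, COUNT(c.id) FROM departments p LEFT JOIN staff c ON c.dept_id = p.id GROUP BY p.name

Result:
name        | COUNT(c.id)
------------+------------
Engineering | 1          
Finance     | 0          
HR          | 1          
Legal       | 1          
Marketing   | 1          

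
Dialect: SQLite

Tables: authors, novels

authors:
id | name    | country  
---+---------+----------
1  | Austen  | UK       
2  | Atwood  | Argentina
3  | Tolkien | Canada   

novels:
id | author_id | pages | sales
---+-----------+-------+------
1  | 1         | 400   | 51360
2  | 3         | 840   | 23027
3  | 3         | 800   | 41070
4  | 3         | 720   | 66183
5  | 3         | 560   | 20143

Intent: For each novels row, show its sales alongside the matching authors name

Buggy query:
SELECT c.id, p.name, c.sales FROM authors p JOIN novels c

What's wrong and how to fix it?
Bug: JOIN with no ON clause produces a cartesian product; every novels row pairs with every authors row

Fix: Specify the join condition linking the foreign key to the parent id

Corrected query:
SELECT c.id, p.name, c.sales FROM authors p JOIN novels c ON c.author_id = p.id

Result:
id | name    | sales
---+---------+------
1  | Austen  | 51360
2  | Tolkien | 23027
3  | Tolkien | 41070
4  | Tolkien | 66183
5  | Tolkien | 20143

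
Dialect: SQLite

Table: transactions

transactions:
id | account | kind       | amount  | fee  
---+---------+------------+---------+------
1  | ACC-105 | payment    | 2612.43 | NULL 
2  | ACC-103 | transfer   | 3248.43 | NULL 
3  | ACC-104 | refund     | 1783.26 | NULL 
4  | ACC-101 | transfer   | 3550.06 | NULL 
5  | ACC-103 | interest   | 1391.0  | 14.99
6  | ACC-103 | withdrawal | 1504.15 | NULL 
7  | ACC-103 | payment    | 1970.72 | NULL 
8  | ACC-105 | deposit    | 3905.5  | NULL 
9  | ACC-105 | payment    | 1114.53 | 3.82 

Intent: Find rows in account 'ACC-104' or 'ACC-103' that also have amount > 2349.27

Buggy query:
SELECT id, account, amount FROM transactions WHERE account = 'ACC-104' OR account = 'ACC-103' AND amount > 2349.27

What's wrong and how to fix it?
Bug: AND binds tighter than OR, so this parses as account = 'ACC-104' OR (account = 'ACC-103' AND amount > 2349.27)

Fix: Add parentheses around the OR so the AND applies to both alternatives

Corrected query:
SELECT id, account, amount FROM transactions WHERE (account = 'ACC-104' OR account = 'ACC-103') AND amount > 2349.27

Result:
id | account | amount 
---+---------+--------
2  | ACC-103 | 3248.43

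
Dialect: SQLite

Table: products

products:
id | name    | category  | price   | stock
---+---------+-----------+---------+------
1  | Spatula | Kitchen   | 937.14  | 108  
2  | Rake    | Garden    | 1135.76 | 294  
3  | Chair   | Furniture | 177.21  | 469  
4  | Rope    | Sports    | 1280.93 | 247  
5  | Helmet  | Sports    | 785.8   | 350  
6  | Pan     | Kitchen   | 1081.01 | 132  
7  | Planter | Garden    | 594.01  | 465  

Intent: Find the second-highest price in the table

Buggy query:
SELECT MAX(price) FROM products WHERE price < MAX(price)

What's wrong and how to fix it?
Bug: The inner MAX is an aggregate inside WHERE, which is not allowed

Fix: Compute the overall MAX in a subquery, then take MAX of rows below it

Corrected query:
SELECT MAX(price) FROM products WHERE price < (SELECT MAX(price) FROM products)

Result:
MAX(price)
----------
1135.76   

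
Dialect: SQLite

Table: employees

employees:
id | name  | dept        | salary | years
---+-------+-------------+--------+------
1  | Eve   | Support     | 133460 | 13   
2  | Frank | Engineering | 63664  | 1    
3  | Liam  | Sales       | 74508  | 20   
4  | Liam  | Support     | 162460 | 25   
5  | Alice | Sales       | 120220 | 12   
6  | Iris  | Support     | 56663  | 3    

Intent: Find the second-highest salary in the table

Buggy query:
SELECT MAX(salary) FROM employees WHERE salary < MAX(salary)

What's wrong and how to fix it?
Bug: MAX(salary) on the right of the comparison is an aggregate-in-WHERE error

Fix: Compute the overall MAX in a subquery, then take MAX of rows below it

Corrected query:
SELECT MAX(salary) FROM employees WHERE salary < (SELECT MAX(salary) FROM employees)

Result:
MAX(salary)
-----------
133460     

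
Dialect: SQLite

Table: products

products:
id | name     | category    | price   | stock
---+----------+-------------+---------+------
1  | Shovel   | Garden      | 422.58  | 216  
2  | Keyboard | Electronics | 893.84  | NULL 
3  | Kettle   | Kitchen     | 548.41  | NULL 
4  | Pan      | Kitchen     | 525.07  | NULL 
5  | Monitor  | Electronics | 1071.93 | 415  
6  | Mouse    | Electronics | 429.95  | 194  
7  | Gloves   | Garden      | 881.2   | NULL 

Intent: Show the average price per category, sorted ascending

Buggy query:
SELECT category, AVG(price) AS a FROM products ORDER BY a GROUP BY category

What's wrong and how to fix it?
Bug: ORDER BY appears before GROUP BY; SQL clause order requires GROUP BY first

Fix: Reorder: SELECT … FROM … GROUP BY … ORDER BY …

Corrected query:
SELECT category, AVG(price) AS a FROM products GROUP BY category ORDER BY a

Result:
category    | a         
------------+-----------
Kitchen     | 536.74    
Garden      | 651.89    
Electronics | 798.573333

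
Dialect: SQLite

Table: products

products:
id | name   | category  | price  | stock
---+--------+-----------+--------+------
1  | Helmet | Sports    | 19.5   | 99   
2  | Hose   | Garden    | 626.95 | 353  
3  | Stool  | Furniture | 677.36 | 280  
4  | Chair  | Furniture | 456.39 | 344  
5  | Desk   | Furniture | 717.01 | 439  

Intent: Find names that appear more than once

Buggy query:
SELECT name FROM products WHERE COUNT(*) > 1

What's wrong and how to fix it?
Bug: WHERE can't reference COUNT(*); aggregates are computed after WHERE

Fix: GROUP BY name, then filter groups with HAVING COUNT(*) > 1

Corrected query:
SELECT name FROM products GROUP BY name HAVING COUNT(*) > 1

Result:
(no rows)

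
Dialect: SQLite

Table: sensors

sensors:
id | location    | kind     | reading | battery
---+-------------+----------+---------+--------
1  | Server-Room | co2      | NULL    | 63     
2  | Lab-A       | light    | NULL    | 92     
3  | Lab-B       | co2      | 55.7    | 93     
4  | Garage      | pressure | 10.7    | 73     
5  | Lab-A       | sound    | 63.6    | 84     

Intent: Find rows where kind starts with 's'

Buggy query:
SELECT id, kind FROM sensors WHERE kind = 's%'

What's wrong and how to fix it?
Bug: '=' compares the literal string including the % character; pattern matching needs LIKE

Fix: Use LIKE for wildcard pattern matching

Corrected query:
SELECT id, kind FROM sensors WHERE kind LIKE 's%'

Result:
id | kind 
---+------
5  | sound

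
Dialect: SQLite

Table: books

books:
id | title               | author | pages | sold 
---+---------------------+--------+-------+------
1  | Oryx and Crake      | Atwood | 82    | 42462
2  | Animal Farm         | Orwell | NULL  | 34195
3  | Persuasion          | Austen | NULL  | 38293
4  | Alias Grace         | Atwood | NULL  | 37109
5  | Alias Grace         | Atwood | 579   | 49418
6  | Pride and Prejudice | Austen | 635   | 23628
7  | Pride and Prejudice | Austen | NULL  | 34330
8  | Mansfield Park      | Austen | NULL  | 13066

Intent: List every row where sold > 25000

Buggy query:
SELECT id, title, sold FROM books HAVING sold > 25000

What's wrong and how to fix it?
Bug: HAVING filters the output of aggregation, but this query has no GROUP BY and no aggregate functions, so SQLite rejects it (HAVING clause on a non-aggregate query); the condition here is per row

Fix: Use WHERE for row-level filtering

Corrected query:
SELECT id, title, sold FROM books WHERE sold > 25000

Result:
id | title               | sold 
---+---------------------+------
1  | Oryx and Crake      | 42462
2  | Animal Farm         | 34195
3  | Persuasion          | 38293
4  | Alias Grace         | 37109
5  | Alias Grace         | 49418
7  | Pride and Prejudice | 34330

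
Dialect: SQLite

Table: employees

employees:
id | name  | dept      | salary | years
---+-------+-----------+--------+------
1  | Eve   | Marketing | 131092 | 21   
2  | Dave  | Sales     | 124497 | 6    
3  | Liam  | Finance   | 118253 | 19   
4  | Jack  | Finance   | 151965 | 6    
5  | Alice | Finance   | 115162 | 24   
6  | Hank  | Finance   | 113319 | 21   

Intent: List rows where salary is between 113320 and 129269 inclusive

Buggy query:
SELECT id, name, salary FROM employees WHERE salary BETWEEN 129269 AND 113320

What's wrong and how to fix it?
Bug: The bounds are reversed; BETWEEN a AND b requires a <= b to match anything

Fix: Write BETWEEN 113320 AND 129269

Corrected query:
SELECT id, name, salary FROM employees WHERE salary BETWEEN 113320 AND 129269

Result:
id | name  | salary
---+-------+-------
2  | Dave  | 124497
3  | Liam  | 118253
5  | Alice | 115162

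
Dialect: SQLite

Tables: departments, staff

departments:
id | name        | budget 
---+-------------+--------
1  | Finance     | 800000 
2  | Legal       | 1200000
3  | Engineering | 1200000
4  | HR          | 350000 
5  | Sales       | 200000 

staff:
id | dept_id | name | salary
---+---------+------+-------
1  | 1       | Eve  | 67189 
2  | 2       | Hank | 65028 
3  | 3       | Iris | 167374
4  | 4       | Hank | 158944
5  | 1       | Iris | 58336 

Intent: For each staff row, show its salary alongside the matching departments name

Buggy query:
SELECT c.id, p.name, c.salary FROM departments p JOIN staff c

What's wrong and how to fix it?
Bug: JOIN with no ON clause produces a cartesian product; every staff row pairs with every departments row

Fix: Add ON c.dept_id = p.id to the JOIN

Corrected query:
SELECT c.id, p.name, c.salary FROM departments p JOIN staff c ON c.dept_id = p.id

Result:
id | name        | salary
---+-------------+-------
1  | Finance     | 67189 
2  | Legal       | 65028 
3  | Engineering | 167374
4  | HR          | 158944
5  | Finance     | 58336 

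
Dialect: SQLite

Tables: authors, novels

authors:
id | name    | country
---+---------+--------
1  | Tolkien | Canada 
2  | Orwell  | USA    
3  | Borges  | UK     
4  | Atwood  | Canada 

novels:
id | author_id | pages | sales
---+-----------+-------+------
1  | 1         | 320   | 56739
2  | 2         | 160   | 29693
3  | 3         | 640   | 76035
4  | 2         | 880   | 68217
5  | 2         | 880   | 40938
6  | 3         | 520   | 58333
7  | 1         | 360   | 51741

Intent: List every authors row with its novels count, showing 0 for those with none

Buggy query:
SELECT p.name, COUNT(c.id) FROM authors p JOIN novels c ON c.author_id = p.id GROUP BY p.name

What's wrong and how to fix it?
Bug: INNER JOIN drops authors rows that have no matching novels rows

Fix: Switch to LEFT JOIN to retain unmatched parent rows

Corrected query:
SELECT p.name, COUNT(c.id) FROM authors p LEFT JOIN novels c ON c.author_id = p.id GROUP BY p.name

Result:
name    | COUNT(c.id)
--------+------------
Atwood  | 0          
Borges  | 2          
Orwell  | 3          
Tolkien | 2          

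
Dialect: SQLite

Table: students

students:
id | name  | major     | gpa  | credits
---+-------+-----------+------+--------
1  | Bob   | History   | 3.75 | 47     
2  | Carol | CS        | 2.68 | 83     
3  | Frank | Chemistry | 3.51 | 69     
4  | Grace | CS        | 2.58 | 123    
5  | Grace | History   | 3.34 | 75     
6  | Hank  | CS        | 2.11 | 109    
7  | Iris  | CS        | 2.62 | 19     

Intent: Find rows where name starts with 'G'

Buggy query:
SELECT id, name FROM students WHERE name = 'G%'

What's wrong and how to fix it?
Bug: '=' compares the literal string including the % character; pattern matching needs LIKE

Fix: Replace '=' with LIKE so 'G%' is treated as a pattern

Corrected query:
SELECT id, name FROM students WHERE name LIKE 'G%'

Result:
id | name 
---+------
4  | Grace
5  | Grace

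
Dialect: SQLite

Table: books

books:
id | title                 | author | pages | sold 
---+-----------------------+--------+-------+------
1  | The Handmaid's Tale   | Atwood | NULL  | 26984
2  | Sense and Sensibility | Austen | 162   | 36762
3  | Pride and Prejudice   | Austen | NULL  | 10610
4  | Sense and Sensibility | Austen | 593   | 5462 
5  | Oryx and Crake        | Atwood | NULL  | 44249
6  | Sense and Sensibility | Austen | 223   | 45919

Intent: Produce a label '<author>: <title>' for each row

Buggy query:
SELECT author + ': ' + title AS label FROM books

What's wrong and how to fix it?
Bug: SQLite uses || for string concatenation; + coerces text to numbers (yielding 0)

Fix: Replace + with || to concatenate text

Corrected query:
SELECT author || ': ' || title AS label FROM books

Result:
label                        
-----------------------------
Atwood: The Handmaid's Tale  
Austen: Sense and Sensibility
Austen: Pride and Prejudice  
Austen: Sense and Sensibility
Atwood: Oryx and Crake       
Austen: Sense and Sensibility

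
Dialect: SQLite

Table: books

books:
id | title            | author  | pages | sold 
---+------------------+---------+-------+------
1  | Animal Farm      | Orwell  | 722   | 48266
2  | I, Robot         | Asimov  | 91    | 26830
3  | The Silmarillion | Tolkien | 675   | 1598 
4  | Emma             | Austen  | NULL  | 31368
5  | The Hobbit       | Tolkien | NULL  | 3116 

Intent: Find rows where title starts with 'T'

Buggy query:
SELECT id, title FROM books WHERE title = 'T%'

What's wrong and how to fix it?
Bug: '=' compares the literal string including the % character; pattern matching needs LIKE

Fix: Replace '=' with LIKE so 'T%' is treated as a pattern

Corrected query:
SELECT id, title FROM books WHERE title LIKE 'T%'

Result:
id | title           
---+-----------------
3  | The Silmarillion
5  | The Hobbit      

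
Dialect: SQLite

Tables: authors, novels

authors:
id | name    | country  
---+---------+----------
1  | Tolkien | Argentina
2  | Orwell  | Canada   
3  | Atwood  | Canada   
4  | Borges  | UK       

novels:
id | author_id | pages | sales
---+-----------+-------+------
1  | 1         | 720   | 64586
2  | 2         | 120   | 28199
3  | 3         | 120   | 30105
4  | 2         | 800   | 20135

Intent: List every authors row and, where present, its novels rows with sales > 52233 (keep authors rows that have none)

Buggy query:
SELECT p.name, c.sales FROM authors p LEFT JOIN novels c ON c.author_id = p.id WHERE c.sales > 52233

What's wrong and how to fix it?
Bug: Filtering c.sales in WHERE discards the NULL rows produced by LEFT JOIN, turning it into an inner join

Fix: Move the right-table condition into the ON clause so unmatched parents are kept

Corrected query:
SELECT p.name, c.sales FROM authors p LEFT JOIN novels c ON c.author_id = p.id AND c.sales > 52233

Result:
name    | sales
--------+------
Tolkien | 64586
Orwell  | NULL 
Atwood  | NULL 
Borges  | NULL 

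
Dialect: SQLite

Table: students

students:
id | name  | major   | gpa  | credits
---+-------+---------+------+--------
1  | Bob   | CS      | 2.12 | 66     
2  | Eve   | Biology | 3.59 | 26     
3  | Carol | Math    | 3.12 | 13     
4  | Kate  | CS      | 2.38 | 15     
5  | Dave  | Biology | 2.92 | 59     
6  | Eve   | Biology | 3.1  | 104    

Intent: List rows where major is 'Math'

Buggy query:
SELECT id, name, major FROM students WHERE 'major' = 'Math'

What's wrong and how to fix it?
Bug: Single quotes denote string literals in SQL; the column name is being compared as a constant string

Fix: Reference the column as major without single quotes

Corrected query:
SELECT id, name, major FROM students WHERE major = 'Math'

Result:
id | name  | major
---+-------+------
3  | Carol | Math 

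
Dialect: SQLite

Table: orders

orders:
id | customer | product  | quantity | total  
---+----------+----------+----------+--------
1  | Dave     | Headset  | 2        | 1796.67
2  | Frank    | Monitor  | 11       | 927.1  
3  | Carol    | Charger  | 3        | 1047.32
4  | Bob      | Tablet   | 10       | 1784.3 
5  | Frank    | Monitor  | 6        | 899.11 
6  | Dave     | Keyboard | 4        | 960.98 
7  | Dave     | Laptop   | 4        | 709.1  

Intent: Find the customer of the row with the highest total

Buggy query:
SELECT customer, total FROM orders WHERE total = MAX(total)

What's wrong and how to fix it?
Bug: MAX(total) is an aggregate and cannot be used directly in WHERE

Fix: Wrap MAX in a scalar subquery so WHERE compares against a single value

Corrected query:
SELECT customer, total FROM orders WHERE total = (SELECT MAX(total) FROM orders)

Result:
customer | total  
---------+--------
Dave     | 1796.67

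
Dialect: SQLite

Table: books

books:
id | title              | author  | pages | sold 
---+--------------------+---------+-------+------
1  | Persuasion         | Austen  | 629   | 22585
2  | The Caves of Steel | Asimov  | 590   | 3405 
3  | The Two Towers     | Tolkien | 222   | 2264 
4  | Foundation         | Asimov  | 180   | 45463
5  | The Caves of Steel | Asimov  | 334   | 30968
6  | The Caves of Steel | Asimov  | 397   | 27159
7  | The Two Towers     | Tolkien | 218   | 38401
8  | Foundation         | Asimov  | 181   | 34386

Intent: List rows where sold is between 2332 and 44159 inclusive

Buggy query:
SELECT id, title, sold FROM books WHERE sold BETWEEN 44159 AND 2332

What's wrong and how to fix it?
Bug: The bounds are reversed; BETWEEN a AND b requires a <= b to match anything

Fix: Swap the bounds so the smaller value comes first

Corrected query:
SELECT id, title, sold FROM books WHERE sold BETWEEN 2332 AND 44159

Result:
id | title              | sold 
---+--------------------+------
1  | Persuasion         | 22585
2  | The Caves of Steel | 3405 
5  | The Caves of Steel | 30968
6  | The Caves of Steel | 27159
7  | The Two Towers     | 38401
8  | Foundation         | 34386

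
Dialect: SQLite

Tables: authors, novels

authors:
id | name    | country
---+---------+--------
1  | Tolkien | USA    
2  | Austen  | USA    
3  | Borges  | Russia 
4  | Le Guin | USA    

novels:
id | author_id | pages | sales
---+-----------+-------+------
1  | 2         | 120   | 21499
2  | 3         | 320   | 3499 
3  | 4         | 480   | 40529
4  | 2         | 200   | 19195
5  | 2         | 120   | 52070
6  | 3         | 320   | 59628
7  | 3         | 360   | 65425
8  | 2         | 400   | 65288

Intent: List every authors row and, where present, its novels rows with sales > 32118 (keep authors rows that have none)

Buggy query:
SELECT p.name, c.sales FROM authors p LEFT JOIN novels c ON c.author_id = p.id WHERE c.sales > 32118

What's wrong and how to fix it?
Bug: Filtering c.sales in WHERE discards the NULL rows produced by LEFT JOIN, turning it into an inner join

Fix: Put 'c.sales > 32118' in the JOIN's ON clause instead of WHERE

Corrected query:
SELECT p.name, c.sales FROM authors p LEFT JOIN novels c ON c.author_id = p.id AND c.sales > 32118

Result:
name    | sales
--------+------
Tolkien | NULL 
Austen  | 52070
Austen  | 65288
Borges  | 59628
Borges  | 65425
Le Guin | 40529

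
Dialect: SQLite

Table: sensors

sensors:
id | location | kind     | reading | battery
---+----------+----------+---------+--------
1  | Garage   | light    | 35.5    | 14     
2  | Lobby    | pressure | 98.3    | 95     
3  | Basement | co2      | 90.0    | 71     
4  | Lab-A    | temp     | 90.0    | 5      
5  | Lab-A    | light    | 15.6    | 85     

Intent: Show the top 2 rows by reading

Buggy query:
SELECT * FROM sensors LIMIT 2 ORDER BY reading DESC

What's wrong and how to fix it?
Bug: ORDER BY cannot follow LIMIT; LIMIT is the final clause

Fix: Swap the clauses: ORDER BY first, then LIMIT

Corrected query:
SELECT * FROM sensors ORDER BY reading DESC LIMIT 2

Result:
id | location | kind     | reading | battery
---+----------+----------+---------+--------
2  | Lobby    | pressure | 98.3    | 95     
3  | Basement | co2      | 90      | 71     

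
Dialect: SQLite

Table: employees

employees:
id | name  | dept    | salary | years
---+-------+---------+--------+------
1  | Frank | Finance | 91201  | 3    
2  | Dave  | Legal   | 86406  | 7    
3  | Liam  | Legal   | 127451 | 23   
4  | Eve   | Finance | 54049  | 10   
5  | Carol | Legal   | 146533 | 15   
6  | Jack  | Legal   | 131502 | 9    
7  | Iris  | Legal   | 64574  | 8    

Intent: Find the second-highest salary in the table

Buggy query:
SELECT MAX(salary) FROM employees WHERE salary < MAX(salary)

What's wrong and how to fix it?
Bug: MAX(salary) on the right of the comparison is an aggregate-in-WHERE error

Fix: Put the inner MAX in a scalar subquery

Corrected query:
SELECT MAX(salary) FROM employees WHERE salary < (SELECT MAX(salary) FROM employees)

Result:
MAX(salary)
-----------
131502     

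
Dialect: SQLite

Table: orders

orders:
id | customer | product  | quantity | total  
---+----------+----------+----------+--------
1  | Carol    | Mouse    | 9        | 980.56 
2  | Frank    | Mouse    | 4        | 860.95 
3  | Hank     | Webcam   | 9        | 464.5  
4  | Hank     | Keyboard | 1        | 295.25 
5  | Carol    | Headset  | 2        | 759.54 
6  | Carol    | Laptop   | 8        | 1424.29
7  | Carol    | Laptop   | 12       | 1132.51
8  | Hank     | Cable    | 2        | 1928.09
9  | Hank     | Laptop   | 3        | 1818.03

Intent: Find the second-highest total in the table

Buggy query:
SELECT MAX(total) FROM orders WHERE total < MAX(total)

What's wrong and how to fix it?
Bug: The inner MAX is an aggregate inside WHERE, which is not allowed

Fix: Compute the overall MAX in a subquery, then take MAX of rows below it

Corrected query:
SELECT MAX(total) FROM orders WHERE total < (SELECT MAX(total) FROM orders)

Result:
MAX(total)
----------
1818.03   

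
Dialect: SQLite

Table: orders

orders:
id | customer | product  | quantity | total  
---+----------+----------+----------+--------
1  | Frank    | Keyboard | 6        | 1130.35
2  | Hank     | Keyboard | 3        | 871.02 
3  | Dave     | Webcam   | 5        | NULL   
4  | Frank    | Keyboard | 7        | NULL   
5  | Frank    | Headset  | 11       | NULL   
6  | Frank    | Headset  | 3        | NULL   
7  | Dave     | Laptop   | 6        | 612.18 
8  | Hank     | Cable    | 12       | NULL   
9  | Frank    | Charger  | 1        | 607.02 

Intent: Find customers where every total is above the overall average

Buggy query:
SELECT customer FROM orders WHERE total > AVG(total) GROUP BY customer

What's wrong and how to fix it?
Bug: AVG() is an aggregate; it can't sit directly in WHERE

Fix: Compute the overall average in a scalar subquery and compare each group's MIN against it in HAVING

Corrected query:
SELECT customer FROM orders GROUP BY customer HAVING MIN(total) > (SELECT AVG(total) FROM orders)

Result:
customer
--------
Hank    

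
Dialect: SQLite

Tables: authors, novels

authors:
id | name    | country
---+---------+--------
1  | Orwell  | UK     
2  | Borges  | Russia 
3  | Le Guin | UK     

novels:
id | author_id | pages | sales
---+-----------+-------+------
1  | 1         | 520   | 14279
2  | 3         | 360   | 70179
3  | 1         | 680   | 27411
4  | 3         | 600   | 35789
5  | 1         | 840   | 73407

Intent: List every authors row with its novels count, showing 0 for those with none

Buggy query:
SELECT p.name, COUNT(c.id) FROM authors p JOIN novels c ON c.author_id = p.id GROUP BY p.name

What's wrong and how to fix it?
Bug: INNER JOIN drops authors rows that have no matching novels rows

Fix: Use LEFT JOIN so parents without children still appear (COUNT(c.id) gives 0)

Corrected query:
SELECT p.name, COUNT(c.id) FROM authors p LEFT JOIN novels c ON c.author_id = p.id GROUP BY p.name

Result:
name    | COUNT(c.id)
--------+------------
Borges  | 0          
Le Guin | 2          
Orwell  | 3          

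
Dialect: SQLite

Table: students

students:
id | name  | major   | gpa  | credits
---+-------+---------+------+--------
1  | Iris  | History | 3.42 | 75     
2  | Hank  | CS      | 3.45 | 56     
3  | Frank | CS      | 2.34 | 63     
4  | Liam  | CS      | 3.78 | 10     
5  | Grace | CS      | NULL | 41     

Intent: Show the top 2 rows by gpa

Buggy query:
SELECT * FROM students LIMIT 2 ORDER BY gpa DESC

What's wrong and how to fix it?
Bug: LIMIT must come after ORDER BY

Fix: Swap the clauses: ORDER BY first, then LIMIT

Corrected query:
SELECT * FROM students ORDER BY gpa DESC LIMIT 2

Result:
id | name | major | gpa  | credits
---+------+-------+------+--------
4  | Liam | CS    | 3.78 | 10     
2  | Hank | CS    | 3.45 | 56     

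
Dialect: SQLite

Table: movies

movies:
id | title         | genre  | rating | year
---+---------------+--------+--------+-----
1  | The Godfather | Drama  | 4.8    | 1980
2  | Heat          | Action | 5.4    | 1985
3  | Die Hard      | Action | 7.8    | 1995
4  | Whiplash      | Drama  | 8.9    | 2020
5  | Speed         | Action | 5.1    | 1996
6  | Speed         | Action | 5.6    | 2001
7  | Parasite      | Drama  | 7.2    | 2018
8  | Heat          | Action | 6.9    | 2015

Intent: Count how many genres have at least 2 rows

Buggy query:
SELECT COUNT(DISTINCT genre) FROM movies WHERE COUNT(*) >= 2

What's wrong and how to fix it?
Bug: WHERE filters individual rows, not groups, so a group-level COUNT is invalid there

Fix: Use a subquery that GROUPs and filters with HAVING, then count its rows

Corrected query:
SELECT COUNT(*) FROM (SELECT genre FROM movies GROUP BY genre HAVING COUNT(*) >= 2)

Result:
COUNT(*)
--------
2       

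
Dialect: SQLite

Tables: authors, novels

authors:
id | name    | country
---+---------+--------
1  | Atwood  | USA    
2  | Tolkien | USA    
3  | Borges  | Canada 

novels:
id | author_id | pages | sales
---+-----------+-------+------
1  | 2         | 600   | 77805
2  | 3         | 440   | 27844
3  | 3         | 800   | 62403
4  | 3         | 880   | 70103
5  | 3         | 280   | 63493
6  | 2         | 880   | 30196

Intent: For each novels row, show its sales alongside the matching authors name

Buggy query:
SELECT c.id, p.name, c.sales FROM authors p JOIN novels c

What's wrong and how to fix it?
Bug: JOIN with no ON clause produces a cartesian product; every novels row pairs with every authors row

Fix: Add ON c.author_id = p.id to the JOIN

Corrected query:
SELECT c.id, p.name, c.sales FROM authors p JOIN novels c ON c.author_id = p.id

Result:
id | name    | sales
---+---------+------
1  | Tolkien | 77805
2  | Borges  | 27844
3  | Borges  | 62403
4  | Borges  | 70103
5  | Borges  | 63493
6  | Tolkien | 30196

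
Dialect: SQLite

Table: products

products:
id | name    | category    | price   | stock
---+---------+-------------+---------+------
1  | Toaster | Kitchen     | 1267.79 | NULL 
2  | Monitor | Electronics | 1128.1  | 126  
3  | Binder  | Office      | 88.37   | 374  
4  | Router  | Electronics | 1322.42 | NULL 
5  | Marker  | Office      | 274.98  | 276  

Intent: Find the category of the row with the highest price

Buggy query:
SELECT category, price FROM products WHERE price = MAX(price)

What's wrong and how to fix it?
Bug: MAX(price) is an aggregate and cannot be used directly in WHERE

Fix: Wrap MAX in a scalar subquery so WHERE compares against a single value

Corrected query:
SELECT category, price FROM products WHERE price = (SELECT MAX(price) FROM products)

Result:
category    | price  
------------+--------
Electronics | 1322.42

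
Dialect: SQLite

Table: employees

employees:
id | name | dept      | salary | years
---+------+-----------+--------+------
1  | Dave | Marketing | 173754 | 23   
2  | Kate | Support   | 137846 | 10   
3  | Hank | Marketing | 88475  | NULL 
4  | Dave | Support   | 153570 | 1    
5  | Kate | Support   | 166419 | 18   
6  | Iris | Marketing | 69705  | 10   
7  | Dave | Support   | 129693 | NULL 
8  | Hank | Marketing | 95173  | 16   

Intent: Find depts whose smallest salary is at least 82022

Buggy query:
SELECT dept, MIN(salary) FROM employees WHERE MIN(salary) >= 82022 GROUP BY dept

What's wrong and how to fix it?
Bug: MIN() in WHERE is a misuse of aggregate

Fix: Replace WHERE with HAVING after the GROUP BY

Corrected query:
SELECT dept, MIN(salary) FROM employees GROUP BY dept HAVING MIN(salary) >= 82022

Result:
dept    | MIN(salary)
--------+------------
Support | 129693     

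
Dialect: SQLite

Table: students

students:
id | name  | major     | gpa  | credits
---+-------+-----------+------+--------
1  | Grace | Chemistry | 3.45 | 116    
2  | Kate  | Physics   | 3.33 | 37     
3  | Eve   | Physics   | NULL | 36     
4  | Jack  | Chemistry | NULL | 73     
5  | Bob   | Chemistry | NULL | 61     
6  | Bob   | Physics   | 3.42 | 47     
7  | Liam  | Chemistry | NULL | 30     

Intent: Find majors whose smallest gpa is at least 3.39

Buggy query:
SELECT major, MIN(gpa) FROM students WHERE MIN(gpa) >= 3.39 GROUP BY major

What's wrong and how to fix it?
Bug: Aggregates like MIN are computed per group after WHERE runs

Fix: Replace WHERE with HAVING after the GROUP BY

Corrected query:
SELECT major, MIN(gpa) FROM students GROUP BY major HAVING MIN(gpa) >= 3.39

Result:
major     | MIN(gpa)
----------+---------
Chemistry | 3.45    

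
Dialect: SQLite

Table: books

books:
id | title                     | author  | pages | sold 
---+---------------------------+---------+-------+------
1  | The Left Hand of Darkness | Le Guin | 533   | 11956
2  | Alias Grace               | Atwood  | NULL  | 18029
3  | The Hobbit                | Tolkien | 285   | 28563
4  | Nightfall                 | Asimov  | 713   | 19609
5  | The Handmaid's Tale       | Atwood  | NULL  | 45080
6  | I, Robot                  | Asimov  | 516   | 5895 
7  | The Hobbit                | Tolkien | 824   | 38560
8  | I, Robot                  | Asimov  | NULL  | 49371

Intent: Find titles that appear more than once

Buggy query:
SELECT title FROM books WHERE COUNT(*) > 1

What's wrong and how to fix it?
Bug: WHERE can't reference COUNT(*); aggregates are computed after WHERE

Fix: Group first, then use HAVING for the count condition

Corrected query:
SELECT title FROM books GROUP BY title HAVING COUNT(*) > 1

Result:
title     
----------
I, Robot  
The Hobbit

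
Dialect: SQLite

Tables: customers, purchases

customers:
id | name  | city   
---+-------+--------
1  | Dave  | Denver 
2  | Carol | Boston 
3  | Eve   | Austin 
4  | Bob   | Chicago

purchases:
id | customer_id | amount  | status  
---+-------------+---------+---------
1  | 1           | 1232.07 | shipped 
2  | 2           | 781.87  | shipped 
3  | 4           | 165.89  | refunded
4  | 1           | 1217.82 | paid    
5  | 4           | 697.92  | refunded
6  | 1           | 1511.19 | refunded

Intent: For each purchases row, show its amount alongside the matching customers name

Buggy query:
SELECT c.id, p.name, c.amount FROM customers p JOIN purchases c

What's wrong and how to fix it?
Bug: JOIN with no ON clause produces a cartesian product; every purchases row pairs with every customers row

Fix: Specify the join condition linking the foreign key to the parent id

Corrected query:
SELECT c.id, p.name, c.amount FROM customers p JOIN purchases c ON c.customer_id = p.id

Result:
id | name  | amount 
---+-------+--------
1  | Dave  | 1232.07
2  | Carol | 781.87 
3  | Bob   | 165.89 
4  | Dave  | 1217.82
5  | Bob   | 697.92 
6  | Dave  | 1511.19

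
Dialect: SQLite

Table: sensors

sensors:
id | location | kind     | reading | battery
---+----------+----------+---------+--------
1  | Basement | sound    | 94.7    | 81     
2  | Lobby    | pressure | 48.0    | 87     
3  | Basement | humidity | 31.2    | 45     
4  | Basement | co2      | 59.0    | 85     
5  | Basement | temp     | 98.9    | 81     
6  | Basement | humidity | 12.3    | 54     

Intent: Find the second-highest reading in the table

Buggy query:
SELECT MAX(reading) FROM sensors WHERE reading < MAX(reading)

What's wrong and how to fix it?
Bug: The inner MAX is an aggregate inside WHERE, which is not allowed

Fix: Put the inner MAX in a scalar subquery

Corrected query:
SELECT MAX(reading) FROM sensors WHERE reading < (SELECT MAX(reading) FROM sensors)

Result:
MAX(reading)
------------
94.7        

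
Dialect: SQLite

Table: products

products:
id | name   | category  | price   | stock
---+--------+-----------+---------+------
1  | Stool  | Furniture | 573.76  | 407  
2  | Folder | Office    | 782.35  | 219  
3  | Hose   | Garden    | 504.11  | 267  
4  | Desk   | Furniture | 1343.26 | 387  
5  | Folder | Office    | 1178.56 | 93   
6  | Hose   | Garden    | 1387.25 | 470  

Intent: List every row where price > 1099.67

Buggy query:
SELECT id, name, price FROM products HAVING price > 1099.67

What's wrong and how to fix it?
Bug: This is a non-aggregate query (no GROUP BY, no aggregates), so in SQLite the HAVING clause is invalid here; a row-level condition belongs in WHERE

Fix: Replace HAVING with WHERE since the condition applies to individual rows

Corrected query:
SELECT id, name, price FROM products WHERE price > 1099.67

Result:
id | name   | price  
---+--------+--------
4  | Desk   | 1343.26
5  | Folder | 1178.56
6  | Hose   | 1387.25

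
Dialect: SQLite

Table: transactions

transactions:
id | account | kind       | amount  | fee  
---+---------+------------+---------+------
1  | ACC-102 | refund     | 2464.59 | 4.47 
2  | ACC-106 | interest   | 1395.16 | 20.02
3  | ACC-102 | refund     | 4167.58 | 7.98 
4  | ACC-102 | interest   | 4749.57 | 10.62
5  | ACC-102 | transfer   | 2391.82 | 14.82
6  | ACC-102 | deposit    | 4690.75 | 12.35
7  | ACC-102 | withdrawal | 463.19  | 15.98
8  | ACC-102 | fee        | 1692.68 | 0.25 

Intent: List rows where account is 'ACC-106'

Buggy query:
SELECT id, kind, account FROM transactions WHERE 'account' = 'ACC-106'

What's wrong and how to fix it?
Bug: Single quotes denote string literals in SQL; the column name is being compared as a constant string

Fix: Remove the quotes around the column name (or use double quotes for an identifier)

Corrected query:
SELECT id, kind, account FROM transactions WHERE account = 'ACC-106'

Result:
id | kind     | account
---+----------+--------
2  | interest | ACC-106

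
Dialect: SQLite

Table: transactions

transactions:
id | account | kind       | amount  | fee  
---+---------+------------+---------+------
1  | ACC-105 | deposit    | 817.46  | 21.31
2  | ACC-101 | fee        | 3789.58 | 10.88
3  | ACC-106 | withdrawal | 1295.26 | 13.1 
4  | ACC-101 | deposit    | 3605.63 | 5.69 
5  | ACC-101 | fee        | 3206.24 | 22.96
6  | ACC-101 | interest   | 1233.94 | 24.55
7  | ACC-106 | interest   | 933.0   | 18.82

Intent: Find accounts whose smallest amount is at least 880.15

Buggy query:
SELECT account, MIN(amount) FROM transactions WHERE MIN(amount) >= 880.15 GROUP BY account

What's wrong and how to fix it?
Bug: MIN() in WHERE is a misuse of aggregate

Fix: Replace WHERE with HAVING after the GROUP BY

Corrected query:
SELECT account, MIN(amount) FROM transactions GROUP BY account HAVING MIN(amount) >= 880.15

Result:
account | MIN(amount)
--------+------------
ACC-101 | 1233.94    
ACC-106 | 933        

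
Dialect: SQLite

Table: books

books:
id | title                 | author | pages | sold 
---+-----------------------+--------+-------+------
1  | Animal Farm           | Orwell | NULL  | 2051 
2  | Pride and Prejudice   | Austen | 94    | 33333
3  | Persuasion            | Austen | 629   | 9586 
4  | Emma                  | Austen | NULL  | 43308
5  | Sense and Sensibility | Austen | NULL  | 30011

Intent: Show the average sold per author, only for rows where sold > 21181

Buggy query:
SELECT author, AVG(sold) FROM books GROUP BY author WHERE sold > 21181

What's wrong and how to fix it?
Bug: WHERE cannot follow GROUP BY

Fix: Move the WHERE clause before GROUP BY

Corrected query:
SELECT author, AVG(sold) FROM books WHERE sold > 21181 GROUP BY author

Result:
author | AVG(sold)   
-------+-------------
Austen | 35550.666667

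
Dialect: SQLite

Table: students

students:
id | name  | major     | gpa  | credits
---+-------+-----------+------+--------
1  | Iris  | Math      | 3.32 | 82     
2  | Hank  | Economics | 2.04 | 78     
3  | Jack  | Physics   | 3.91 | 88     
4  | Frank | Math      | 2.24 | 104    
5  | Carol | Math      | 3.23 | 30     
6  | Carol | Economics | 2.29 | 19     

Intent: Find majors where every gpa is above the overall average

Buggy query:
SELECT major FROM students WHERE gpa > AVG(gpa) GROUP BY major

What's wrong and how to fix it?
Bug: WHERE evaluates per row before aggregation, so AVG() is unavailable

Fix: Compute the overall average in a scalar subquery and compare each group's MIN against it in HAVING

Corrected query:
SELECT major FROM students GROUP BY major HAVING MIN(gpa) > (SELECT AVG(gpa) FROM students)

Result:
major  
-------
Physics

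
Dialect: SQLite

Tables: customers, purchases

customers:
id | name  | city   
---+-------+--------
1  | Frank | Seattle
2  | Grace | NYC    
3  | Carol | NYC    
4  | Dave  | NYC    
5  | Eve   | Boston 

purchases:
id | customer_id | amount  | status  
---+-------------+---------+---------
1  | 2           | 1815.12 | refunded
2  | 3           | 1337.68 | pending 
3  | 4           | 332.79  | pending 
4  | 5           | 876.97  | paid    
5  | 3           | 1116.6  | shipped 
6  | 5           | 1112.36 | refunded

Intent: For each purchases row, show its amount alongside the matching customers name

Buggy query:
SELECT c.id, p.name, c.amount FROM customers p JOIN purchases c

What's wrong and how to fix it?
Bug: Missing join condition: each purchases row is matched to all customers rows instead of just its own

Fix: Specify the join condition linking the foreign key to the parent id

Corrected query:
SELECT c.id, p.name, c.amount FROM customers p JOIN purchases c ON c.customer_id = p.id

Result:
id | name  | amount 
---+-------+--------
1  | Grace | 1815.12
2  | Carol | 1337.68
3  | Dave  | 332.79 
4  | Eve   | 876.97 
5  | Carol | 1116.6 
6  | Eve   | 1112.36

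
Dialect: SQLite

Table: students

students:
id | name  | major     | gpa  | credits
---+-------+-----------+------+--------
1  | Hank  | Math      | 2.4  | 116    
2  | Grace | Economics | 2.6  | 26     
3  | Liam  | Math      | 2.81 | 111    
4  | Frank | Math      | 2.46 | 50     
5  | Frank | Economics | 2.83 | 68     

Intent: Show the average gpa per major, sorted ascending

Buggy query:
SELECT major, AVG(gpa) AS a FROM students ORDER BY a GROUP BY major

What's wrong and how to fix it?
Bug: ORDER BY appears before GROUP BY; SQL clause order requires GROUP BY first

Fix: Move ORDER BY to the end, after GROUP BY

Corrected query:
SELECT major, AVG(gpa) AS a FROM students GROUP BY major ORDER BY a

Result:
major     | a       
----------+---------
Math      | 2.556667
Economics | 2.715   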